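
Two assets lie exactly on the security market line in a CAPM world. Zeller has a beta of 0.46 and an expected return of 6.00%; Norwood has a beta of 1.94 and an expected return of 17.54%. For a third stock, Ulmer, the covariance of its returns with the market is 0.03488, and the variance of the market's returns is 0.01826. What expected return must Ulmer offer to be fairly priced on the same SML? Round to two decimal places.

MRP = (17.54% − 6.00%) / (1.94 − 0.46) = 7.7973%
R_f = 6.00% − 0.46 × 7.7973% = 2.4132%
β_Ulmer = Cov / Var(R_m) = 0.03488 / 0.01826 = 1.9102
E(R_Ulmer) = R_f + β × MRP = 2.4132% + 1.9102 × 7.7973% = 17.31%

17.31%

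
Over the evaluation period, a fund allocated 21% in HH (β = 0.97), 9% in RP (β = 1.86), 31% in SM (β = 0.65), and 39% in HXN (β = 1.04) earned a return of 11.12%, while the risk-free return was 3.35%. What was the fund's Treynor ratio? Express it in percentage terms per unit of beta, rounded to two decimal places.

β_P = 0.21×0.97 + 0.09×1.86 + 0.31×0.65 + 0.39×1.04 = 0.9782
Treynor = (R_P − R_f) / β_P = (11.12% − 3.35%) / 0.9782 = 7.77% / 0.9782 = 7.94%

7.94%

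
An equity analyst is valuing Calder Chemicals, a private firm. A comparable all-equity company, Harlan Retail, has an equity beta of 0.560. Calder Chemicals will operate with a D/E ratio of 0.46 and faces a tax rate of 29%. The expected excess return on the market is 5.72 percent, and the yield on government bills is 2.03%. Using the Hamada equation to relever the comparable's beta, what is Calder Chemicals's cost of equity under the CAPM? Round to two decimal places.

β_L = β_U × [1 + (1 − t)(D/E)] = 0.560 × [1 + (1 − 0.29) × 0.46]
    = 0.560 × [1 + 0.71 × 0.46] = 0.560 × 1.3266 = 0.7429
E(R) = R_f + β_L × MRP = 2.03% + 0.7429 × 5.72% = 6.28%

6.28%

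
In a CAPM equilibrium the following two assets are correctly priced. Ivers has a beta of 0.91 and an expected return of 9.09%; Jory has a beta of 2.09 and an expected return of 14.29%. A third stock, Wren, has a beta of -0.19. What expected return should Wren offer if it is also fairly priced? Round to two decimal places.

4.24%

MRP (SML slope) = (14.29% − 9.09%) / (2.09 − 0.91) = 5.20% / 1.18 = 4.4068%
R_f (intercept) = 9.09% − 0.91 × 4.4068% = 5.0798%
E(R_Wren) = R_f + β × MRP = 5.0798% + -0.19 × 4.4068% = 4.24%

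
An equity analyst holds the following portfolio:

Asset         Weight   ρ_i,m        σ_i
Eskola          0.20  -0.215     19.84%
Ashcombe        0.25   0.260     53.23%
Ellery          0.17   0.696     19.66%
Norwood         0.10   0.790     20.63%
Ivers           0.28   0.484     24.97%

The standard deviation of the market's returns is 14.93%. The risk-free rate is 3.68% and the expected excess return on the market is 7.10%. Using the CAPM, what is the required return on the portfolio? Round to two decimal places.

β_Eskola = -0.215 × 19.84% / 14.93% = -0.2857
β_Ashcombe = 0.260 × 53.23% / 14.93% = 0.9270
β_Ellery = 0.696 × 19.66% / 14.93% = 0.9165
β_Norwood = 0.790 × 20.63% / 14.93% = 1.0916
β_Ivers = 0.484 × 24.97% / 14.93% = 0.8095
β_P = Σ w_i β_i = 0.20×-0.2857 + 0.25×0.9270 + 0.17×0.9165 + 0.10×1.0916 + 0.28×0.8095 = 0.6662
E(R_P) = R_f + β_P × MRP = 3.68% + 0.6662 × 7.10% = 8.41%

8.41%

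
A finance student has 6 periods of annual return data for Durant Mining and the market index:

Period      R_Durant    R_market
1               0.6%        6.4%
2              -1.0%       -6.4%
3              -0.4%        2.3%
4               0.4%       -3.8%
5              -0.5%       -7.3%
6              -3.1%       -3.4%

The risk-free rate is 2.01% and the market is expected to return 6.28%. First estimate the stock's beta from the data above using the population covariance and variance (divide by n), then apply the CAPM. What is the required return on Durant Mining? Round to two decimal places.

2.43%

Mean R_i = (0.6 − 1.0 − 0.4 + 0.4 − 0.5 − 3.1) / 6 = -0.6667%
Mean R_m = (6.4 − 6.4 + 2.3 − 3.8 − 7.3 − 3.4) / 6 = -2.0333%
Σ(R_i − R̄_i)(R_m − R̄_m) = 13.8567  ⇒  Cov = 13.8567 / 6 = 2.3095
Σ(R_m − R̄_m)² = 141.6933  ⇒  Var(R_m) = 141.6933 / 6 = 23.6156
β = Cov / Var(R_m) = 2.3095 / 23.6156 = 0.0978
MRP = 6.28% − 2.01% = 4.27%
E(R) = R_f + β × MRP = 2.01% + 0.0978 × 4.27% = 2.43%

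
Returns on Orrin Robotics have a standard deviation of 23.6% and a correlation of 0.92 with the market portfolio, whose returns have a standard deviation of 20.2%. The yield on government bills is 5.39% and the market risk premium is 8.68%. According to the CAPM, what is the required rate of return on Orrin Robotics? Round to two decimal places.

β = ρ × σ_i / σ_m = 0.92 × 23.6% / 20.2% = 1.0749
E(R) = 5.39% + 1.0749 × 8.68% = 14.72%

14.72%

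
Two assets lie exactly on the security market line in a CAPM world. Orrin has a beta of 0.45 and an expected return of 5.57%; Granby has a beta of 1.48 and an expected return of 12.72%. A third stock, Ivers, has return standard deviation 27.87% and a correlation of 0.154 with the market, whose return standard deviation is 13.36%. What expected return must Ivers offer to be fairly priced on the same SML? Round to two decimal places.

4.68%

MRP = (12.72% − 5.57%) / (1.48 − 0.45) = 6.9417%
R_f = 5.57% − 0.45 × 6.9417% = 2.4462%
β_Ivers = ρ·σ_i/σ_m = 0.154 × 27.87 / 13.36 = 0.3213
E(R_Ivers) = R_f + β × MRP = 2.4462% + 0.3213 × 6.9417% = 4.68%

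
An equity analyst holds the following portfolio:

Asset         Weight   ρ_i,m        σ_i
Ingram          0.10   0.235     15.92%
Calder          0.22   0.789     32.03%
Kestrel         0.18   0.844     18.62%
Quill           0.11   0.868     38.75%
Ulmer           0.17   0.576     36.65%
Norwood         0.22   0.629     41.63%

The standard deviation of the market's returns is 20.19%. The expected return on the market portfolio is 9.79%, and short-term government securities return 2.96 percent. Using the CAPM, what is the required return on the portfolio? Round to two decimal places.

β_Ingram = 0.235 × 15.92% / 20.19% = 0.1853
β_Calder = 0.789 × 32.03% / 20.19% = 1.2517
β_Kestrel = 0.844 × 18.62% / 20.19% = 0.7784
β_Quill = 0.868 × 38.75% / 20.19% = 1.6659
β_Ulmer = 0.576 × 36.65% / 20.19% = 1.0456
β_Norwood = 0.629 × 41.63% / 20.19% = 1.2969
β_P = Σ w_i β_i = 0.10×0.1853 + 0.22×1.2517 + 0.18×0.7784 + 0.11×1.6659 + 0.17×1.0456 + 0.22×1.2969 = 1.0803
MRP = 9.79% − 2.96% = 6.83%
E(R_P) = R_f + β_P × MRP = 2.96% + 1.0803 × 6.83% = 10.34%

10.34%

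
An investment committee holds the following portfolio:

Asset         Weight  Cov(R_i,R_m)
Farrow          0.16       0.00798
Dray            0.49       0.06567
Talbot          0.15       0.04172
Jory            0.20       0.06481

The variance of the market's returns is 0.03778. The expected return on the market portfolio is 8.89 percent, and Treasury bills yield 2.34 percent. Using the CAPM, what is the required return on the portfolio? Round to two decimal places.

β_Farrow = 0.00798 / 0.03778 = 0.2112
β_Dray = 0.06567 / 0.03778 = 1.7382
β_Talbot = 0.04172 / 0.03778 = 1.1043
β_Jory = 0.06481 / 0.03778 = 1.7155
β_P = Σ w_i β_i = 0.16×0.2112 + 0.49×1.7382 + 0.15×1.1043 + 0.20×1.7155 = 1.3943
MRP = 8.89% − 2.34% = 6.55%
E(R_P) = R_f + β_P × MRP = 2.34% + 1.3943 × 6.55% = 11.47%

11.47%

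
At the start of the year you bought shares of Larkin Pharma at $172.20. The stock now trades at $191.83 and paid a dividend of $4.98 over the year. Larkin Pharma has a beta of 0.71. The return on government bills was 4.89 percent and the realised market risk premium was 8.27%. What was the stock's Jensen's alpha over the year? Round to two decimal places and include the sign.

Realised HPR = (P1 + D1 − P0) / P0 = (191.83 + 4.98 − 172.20) / 172.20 = 24.61 / 172.20 = 14.2915%
CAPM required = R_f + β·MRP = 4.89% + 0.71 × 8.27% = 10.7617%
α = realised − required = 14.2915% − 10.7617% = +3.53%

+3.53%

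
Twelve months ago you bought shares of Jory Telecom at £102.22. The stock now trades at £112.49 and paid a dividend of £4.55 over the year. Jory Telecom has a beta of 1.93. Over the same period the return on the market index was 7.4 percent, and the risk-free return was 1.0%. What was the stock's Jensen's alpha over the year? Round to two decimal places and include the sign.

+1.15%

Realised HPR = (P1 + D1 − P0) / P0 = (112.49 + 4.55 − 102.22) / 102.22 = 14.82 / 102.22 = 14.4981%
MRP = 7.4% − 1.0% = 6.40%
CAPM required = R_f + β·MRP = 1.0% + 1.93 × 6.4% = 13.3520%
α = realised − required = 14.4981% − 13.3520% = +1.15%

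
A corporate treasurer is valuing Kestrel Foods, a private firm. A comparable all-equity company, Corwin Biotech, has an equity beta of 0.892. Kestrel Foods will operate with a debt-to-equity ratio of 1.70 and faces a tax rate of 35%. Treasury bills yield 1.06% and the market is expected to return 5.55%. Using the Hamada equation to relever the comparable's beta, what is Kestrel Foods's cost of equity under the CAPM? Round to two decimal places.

β_L = β_U × [1 + (1 − t)(D/E)] = 0.892 × [1 + (1 − 0.35) × 1.70]
    = 0.892 × [1 + 0.65 × 1.70] = 0.892 × 2.1050 = 1.8777
MRP = 5.55% − 1.06% = 4.49%
E(R) = R_f + β_L × MRP = 1.06% + 1.8777 × 4.49% = 9.49%

9.49%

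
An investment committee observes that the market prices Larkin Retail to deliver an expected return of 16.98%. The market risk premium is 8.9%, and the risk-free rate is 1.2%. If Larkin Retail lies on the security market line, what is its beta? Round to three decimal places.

1.773

β = (E(R) − R_f) / MRP = (16.98% − 1.2%) / 8.9% = 15.78% / 8.9% = 1.773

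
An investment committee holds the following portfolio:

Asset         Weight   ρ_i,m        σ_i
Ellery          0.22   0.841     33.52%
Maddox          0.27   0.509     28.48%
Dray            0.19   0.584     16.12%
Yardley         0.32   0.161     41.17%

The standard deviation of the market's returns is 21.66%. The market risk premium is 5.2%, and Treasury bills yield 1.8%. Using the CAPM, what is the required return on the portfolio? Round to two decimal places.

β_Ellery = 0.841 × 33.52% / 21.66% = 1.3015
β_Maddox = 0.509 × 28.48% / 21.66% = 0.6693
β_Dray = 0.584 × 16.12% / 21.66% = 0.4346
β_Yardley = 0.161 × 41.17% / 21.66% = 0.3060
β_P = Σ w_i β_i = 0.22×1.3015 + 0.27×0.6693 + 0.19×0.4346 + 0.32×0.3060 = 0.6475
E(R_P) = R_f + β_P × MRP = 1.8% + 0.6475 × 5.2% = 5.17%

5.17%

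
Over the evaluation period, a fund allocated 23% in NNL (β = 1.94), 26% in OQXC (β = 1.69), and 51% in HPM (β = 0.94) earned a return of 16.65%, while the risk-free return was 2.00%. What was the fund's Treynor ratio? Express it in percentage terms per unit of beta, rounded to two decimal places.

10.73%

β_P = 0.23×1.94 + 0.26×1.69 + 0.51×0.94 = 1.3650
Treynor = (R_P − R_f) / β_P = (16.65% − 2.00%) / 1.3650 = 14.65% / 1.3650 = 10.73%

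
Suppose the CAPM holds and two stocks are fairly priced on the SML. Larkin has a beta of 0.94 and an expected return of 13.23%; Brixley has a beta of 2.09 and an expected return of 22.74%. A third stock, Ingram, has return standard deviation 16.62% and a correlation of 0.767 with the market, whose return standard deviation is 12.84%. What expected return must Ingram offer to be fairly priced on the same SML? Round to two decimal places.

MRP = (22.74% − 13.23%) / (2.09 − 0.94) = 8.2696%
R_f = 13.23% − 0.94 × 8.2696% = 5.4566%
β_Ingram = ρ·σ_i/σ_m = 0.767 × 16.62 / 12.84 = 0.9928
E(R_Ingram) = R_f + β × MRP = 5.4566% + 0.9928 × 8.2696% = 13.67%

13.67%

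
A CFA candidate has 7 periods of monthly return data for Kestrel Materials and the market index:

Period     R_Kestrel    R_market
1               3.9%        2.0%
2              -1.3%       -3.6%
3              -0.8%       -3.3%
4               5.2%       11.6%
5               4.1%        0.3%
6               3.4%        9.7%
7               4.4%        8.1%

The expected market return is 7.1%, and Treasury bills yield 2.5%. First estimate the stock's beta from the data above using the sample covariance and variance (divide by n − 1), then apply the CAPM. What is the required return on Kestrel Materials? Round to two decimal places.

4.04%

Mean R_i = (3.9 − 1.3 − 0.8 + 5.2 + 4.1 + 3.4 + 4.4) / 7 = 2.7000%
Mean R_m = (2.0 − 3.6 − 3.3 + 11.6 + 0.3 + 9.7 + 8.1) / 7 = 3.5429%
Σ(R_i − R̄_i)(R_m − R̄_m) = 78.3300  ⇒  Cov = 78.3300 / 6 = 13.0550
Σ(R_m − R̄_m)² = 234.3371  ⇒  Var(R_m) = 234.3371 / 6 = 39.0562
β = Cov / Var(R_m) = 13.0550 / 39.0562 = 0.3343
MRP = 7.1% − 2.5% = 4.60%
E(R) = R_f + β × MRP = 2.5% + 0.3343 × 4.6% = 4.04%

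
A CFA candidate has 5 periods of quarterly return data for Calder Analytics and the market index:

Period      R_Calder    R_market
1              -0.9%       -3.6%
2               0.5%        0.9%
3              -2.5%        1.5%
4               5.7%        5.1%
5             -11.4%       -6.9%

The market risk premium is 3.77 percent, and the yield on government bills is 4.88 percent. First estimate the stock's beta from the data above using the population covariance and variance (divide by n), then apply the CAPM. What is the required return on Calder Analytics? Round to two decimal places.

9.28%

Mean R_i = (-0.9 + 0.5 − 2.5 + 5.7 − 11.4) / 5 = -1.7200%
Mean R_m = (-3.6 + 0.9 + 1.5 + 5.1 − 6.9) / 5 = -0.6000%
Σ(R_i − R̄_i)(R_m − R̄_m) = 102.5100  ⇒  Cov = 102.5100 / 5 = 20.5020
Σ(R_m − R̄_m)² = 87.8400  ⇒  Var(R_m) = 87.8400 / 5 = 17.5680
β = Cov / Var(R_m) = 20.5020 / 17.5680 = 1.1670
E(R) = R_f + β × MRP = 4.88% + 1.1670 × 3.77% = 9.28%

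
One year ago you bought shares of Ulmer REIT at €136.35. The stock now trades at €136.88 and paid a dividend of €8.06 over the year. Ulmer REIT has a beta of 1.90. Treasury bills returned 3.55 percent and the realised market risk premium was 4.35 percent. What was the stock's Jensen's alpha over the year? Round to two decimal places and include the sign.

Realised HPR = (P1 + D1 − P0) / P0 = (136.88 + 8.06 − 136.35) / 136.35 = 8.59 / 136.35 = 6.3000%
CAPM required = R_f + β·MRP = 3.55% + 1.90 × 4.35% = 11.8150%
α = realised − required = 6.3000% − 11.8150% = -5.52%

-5.52%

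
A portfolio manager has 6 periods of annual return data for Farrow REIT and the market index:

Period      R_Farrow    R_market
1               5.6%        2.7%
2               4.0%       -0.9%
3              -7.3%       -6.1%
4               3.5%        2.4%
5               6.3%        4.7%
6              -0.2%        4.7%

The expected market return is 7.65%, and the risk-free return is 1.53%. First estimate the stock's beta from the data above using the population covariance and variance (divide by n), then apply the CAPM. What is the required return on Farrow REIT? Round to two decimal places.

Mean R_i = (5.6 + 4.0 − 7.3 + 3.5 + 6.3 − 0.2) / 6 = 1.9833%
Mean R_m = (2.7 − 0.9 − 6.1 + 2.4 + 4.7 + 4.7) / 6 = 1.2500%
Σ(R_i − R̄_i)(R_m − R̄_m) = 78.2450  ⇒  Cov = 78.2450 / 6 = 13.0408
Σ(R_m − R̄_m)² = 85.8750  ⇒  Var(R_m) = 85.8750 / 6 = 14.3125
β = Cov / Var(R_m) = 13.0408 / 14.3125 = 0.9111
MRP = 7.65% − 1.53% = 6.12%
E(R) = R_f + β × MRP = 1.53% + 0.9111 × 6.12% = 7.11%

7.11%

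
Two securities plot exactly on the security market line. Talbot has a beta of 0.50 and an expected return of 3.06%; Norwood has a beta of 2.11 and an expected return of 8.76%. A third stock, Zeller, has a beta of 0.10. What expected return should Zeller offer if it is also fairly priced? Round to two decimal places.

1.64%

MRP (SML slope) = (8.76% − 3.06%) / (2.11 − 0.50) = 5.70% / 1.61 = 3.5404%
R_f (intercept) = 3.06% − 0.50 × 3.5404% = 1.2898%
E(R_Zeller) = R_f + β × MRP = 1.2898% + 0.10 × 3.5404% = 1.64%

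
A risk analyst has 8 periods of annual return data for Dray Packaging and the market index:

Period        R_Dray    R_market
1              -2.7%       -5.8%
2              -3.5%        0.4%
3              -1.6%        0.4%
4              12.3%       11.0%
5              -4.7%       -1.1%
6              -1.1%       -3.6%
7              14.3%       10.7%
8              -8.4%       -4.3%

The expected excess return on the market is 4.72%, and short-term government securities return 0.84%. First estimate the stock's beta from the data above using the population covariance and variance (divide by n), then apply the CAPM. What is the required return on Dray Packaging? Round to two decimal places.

6.33%

Mean R_i = (-2.7 − 3.5 − 1.6 + 12.3 − 4.7 − 1.1 + 14.3 − 8.4) / 8 = 0.5750%
Mean R_m = (-5.8 + 0.4 + 0.4 + 11.0 − 1.1 − 3.6 + 10.7 − 4.3) / 8 = 0.9625%
Σ(R_i − R̄_i)(R_m − R̄_m) = 342.7525  ⇒  Cov = 342.7525 / 8 = 42.8441
Σ(R_m − R̄_m)² = 294.6988  ⇒  Var(R_m) = 294.6988 / 8 = 36.8374
β = Cov / Var(R_m) = 42.8441 / 36.8374 = 1.1631
E(R) = R_f + β × MRP = 0.84% + 1.1631 × 4.72% = 6.33%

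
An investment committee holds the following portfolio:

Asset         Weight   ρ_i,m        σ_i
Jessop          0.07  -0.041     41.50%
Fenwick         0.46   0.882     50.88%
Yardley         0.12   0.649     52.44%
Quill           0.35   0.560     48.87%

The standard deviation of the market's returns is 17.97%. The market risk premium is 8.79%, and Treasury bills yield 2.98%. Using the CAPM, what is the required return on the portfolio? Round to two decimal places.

β_Jessop = -0.041 × 41.50% / 17.97% = -0.0947
β_Fenwick = 0.882 × 50.88% / 17.97% = 2.4973
β_Yardley = 0.649 × 52.44% / 17.97% = 1.8939
β_Quill = 0.560 × 48.87% / 17.97% = 1.5229
β_P = Σ w_i β_i = 0.07×-0.0947 + 0.46×2.4973 + 0.12×1.8939 + 0.35×1.5229 = 1.9024
E(R_P) = R_f + β_P × MRP = 2.98% + 1.9024 × 8.79% = 19.70%

19.70%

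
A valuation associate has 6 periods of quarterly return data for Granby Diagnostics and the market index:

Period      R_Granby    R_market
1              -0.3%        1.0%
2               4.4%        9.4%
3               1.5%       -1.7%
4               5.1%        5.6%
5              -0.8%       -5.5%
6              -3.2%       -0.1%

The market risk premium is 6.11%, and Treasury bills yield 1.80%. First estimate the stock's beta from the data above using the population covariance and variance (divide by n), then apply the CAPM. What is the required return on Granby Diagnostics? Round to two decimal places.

Mean R_i = (-0.3 + 4.4 + 1.5 + 5.1 − 0.8 − 3.2) / 6 = 1.1167%
Mean R_m = (1.0 + 9.4 − 1.7 + 5.6 − 5.5 − 0.1) / 6 = 1.4500%
Σ(R_i − R̄_i)(R_m − R̄_m) = 62.0750  ⇒  Cov = 62.0750 / 6 = 10.3458
Σ(R_m − R̄_m)² = 141.2550  ⇒  Var(R_m) = 141.2550 / 6 = 23.5425
β = Cov / Var(R_m) = 10.3458 / 23.5425 = 0.4395
E(R) = R_f + β × MRP = 1.80% + 0.4395 × 6.11% = 4.49%

4.49%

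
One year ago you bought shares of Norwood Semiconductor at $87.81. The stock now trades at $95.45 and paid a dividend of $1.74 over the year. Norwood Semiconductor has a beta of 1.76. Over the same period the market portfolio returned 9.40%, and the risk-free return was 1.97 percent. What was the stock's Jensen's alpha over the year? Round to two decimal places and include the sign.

-4.36%

Realised HPR = (P1 + D1 − P0) / P0 = (95.45 + 1.74 − 87.81) / 87.81 = 9.38 / 87.81 = 10.6822%
MRP = 9.40% − 1.97% = 7.43%
CAPM required = R_f + β·MRP = 1.97% + 1.76 × 7.43% = 15.0468%
α = realised − required = 10.6822% − 15.0468% = -4.36%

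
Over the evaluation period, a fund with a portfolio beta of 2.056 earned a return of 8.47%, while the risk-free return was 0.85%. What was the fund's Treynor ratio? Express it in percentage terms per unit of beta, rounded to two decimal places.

Treynor = (R_P − R_f) / β_P = (8.47% − 0.85%) / 2.0560 = 7.62% / 2.0560 = 3.71%

3.71%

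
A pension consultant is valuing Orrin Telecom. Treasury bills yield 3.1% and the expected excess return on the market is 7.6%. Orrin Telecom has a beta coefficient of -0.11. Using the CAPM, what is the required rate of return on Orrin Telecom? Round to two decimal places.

2.26%

E(R) = R_f + β × MRP = 3.1% + -0.11 × 7.6% = 2.26%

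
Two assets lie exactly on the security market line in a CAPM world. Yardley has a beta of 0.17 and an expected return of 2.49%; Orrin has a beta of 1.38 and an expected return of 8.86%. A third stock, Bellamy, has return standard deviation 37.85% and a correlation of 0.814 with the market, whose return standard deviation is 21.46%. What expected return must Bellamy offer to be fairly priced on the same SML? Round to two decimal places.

MRP = (8.86% − 2.49%) / (1.38 − 0.17) = 5.2645%
R_f = 2.49% − 0.17 × 5.2645% = 1.5950%
β_Bellamy = ρ·σ_i/σ_m = 0.814 × 37.85 / 21.46 = 1.4357
E(R_Bellamy) = R_f + β × MRP = 1.5950% + 1.4357 × 5.2645% = 9.15%

9.15%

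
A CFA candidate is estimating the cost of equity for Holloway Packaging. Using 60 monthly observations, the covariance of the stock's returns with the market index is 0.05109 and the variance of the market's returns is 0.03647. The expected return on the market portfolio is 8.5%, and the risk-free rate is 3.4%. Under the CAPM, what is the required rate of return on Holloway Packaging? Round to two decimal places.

β = Cov(R_i, R_m) / Var(R_m) = 0.05109 / 0.03647 = 1.4009
MRP = 8.5% − 3.4% = 5.10%
E(R) = R_f + β × MRP = 3.4% + 1.4009 × 5.1% = 10.54%

10.54%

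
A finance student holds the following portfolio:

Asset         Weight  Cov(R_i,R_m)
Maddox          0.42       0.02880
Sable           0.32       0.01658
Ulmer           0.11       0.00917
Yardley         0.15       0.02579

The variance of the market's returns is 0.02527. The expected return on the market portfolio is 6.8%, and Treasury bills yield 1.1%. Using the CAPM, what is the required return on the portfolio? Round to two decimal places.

β_Maddox = 0.02880 / 0.02527 = 1.1397
β_Sable = 0.01658 / 0.02527 = 0.6561
β_Ulmer = 0.00917 / 0.02527 = 0.3629
β_Yardley = 0.02579 / 0.02527 = 1.0206
β_P = Σ w_i β_i = 0.42×1.1397 + 0.32×0.6561 + 0.11×0.3629 + 0.15×1.0206 = 0.8816
MRP = 6.8% − 1.1% = 5.70%
E(R_P) = R_f + β_P × MRP = 1.1% + 0.8816 × 5.7% = 6.13%

6.13%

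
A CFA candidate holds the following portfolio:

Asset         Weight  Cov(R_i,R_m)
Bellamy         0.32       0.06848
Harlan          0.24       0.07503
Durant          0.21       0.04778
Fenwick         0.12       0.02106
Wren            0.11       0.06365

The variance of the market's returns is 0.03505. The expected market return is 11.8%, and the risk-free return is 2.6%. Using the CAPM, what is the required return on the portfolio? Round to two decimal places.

18.21%

β_Bellamy = 0.06848 / 0.03505 = 1.9538
β_Harlan = 0.07503 / 0.03505 = 2.1407
β_Durant = 0.04778 / 0.03505 = 1.3632
β_Fenwick = 0.02106 / 0.03505 = 0.6009
β_Wren = 0.06365 / 0.03505 = 1.8160
β_P = Σ w_i β_i = 0.32×1.9538 + 0.24×2.1407 + 0.21×1.3632 + 0.12×0.6009 + 0.11×1.8160 = 1.6971
MRP = 11.8% − 2.6% = 9.20%
E(R_P) = R_f + β_P × MRP = 2.6% + 1.6971 × 9.2% = 18.21%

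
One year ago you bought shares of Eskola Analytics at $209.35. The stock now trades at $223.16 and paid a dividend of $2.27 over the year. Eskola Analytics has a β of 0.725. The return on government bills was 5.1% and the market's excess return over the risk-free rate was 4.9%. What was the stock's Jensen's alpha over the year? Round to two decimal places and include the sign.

Realised HPR = (P1 + D1 − P0) / P0 = (223.16 + 2.27 − 209.35) / 209.35 = 16.08 / 209.35 = 7.6809%
CAPM required = R_f + β·MRP = 5.1% + 0.725 × 4.9% = 8.6525%
α = realised − required = 7.6809% − 8.6525% = -0.97%

-0.97%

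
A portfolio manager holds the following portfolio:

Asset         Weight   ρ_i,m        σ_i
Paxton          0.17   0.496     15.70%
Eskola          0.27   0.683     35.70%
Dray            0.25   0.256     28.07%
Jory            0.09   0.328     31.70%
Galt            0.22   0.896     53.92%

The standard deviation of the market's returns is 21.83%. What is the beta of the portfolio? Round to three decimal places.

0.974

β_Paxton = 0.496 × 15.70% / 21.83% = 0.3567
β_Eskola = 0.683 × 35.70% / 21.83% = 1.1170
β_Dray = 0.256 × 28.07% / 21.83% = 0.3292
β_Jory = 0.328 × 31.70% / 21.83% = 0.4763
β_Galt = 0.896 × 53.92% / 21.83% = 2.2131
β_P = Σ w_i β_i = 0.17×0.3567 + 0.27×1.1170 + 0.25×0.3292 + 0.09×0.4763 + 0.22×2.2131 = 0.9743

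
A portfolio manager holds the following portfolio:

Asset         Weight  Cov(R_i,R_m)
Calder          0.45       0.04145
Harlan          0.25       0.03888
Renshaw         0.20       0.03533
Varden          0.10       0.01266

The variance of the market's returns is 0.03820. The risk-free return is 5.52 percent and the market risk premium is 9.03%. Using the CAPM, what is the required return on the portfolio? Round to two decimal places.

β_Calder = 0.04145 / 0.03820 = 1.0851
β_Harlan = 0.03888 / 0.03820 = 1.0178
β_Renshaw = 0.03533 / 0.03820 = 0.9249
β_Varden = 0.01266 / 0.03820 = 0.3314
β_P = Σ w_i β_i = 0.45×1.0851 + 0.25×1.0178 + 0.20×0.9249 + 0.10×0.3314 = 0.9609
E(R_P) = R_f + β_P × MRP = 5.52% + 0.9609 × 9.03% = 14.20%

14.20%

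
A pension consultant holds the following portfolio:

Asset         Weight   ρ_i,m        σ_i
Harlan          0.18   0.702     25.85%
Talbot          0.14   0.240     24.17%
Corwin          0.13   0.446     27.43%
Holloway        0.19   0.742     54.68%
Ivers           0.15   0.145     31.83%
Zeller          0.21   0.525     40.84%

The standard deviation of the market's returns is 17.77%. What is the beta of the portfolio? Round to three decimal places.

1.045

β_Harlan = 0.702 × 25.85% / 17.77% = 1.0212
β_Talbot = 0.240 × 24.17% / 17.77% = 0.3264
β_Corwin = 0.446 × 27.43% / 17.77% = 0.6885
β_Holloway = 0.742 × 54.68% / 17.77% = 2.2832
β_Ivers = 0.145 × 31.83% / 17.77% = 0.2597
β_Zeller = 0.525 × 40.84% / 17.77% = 1.2066
β_P = Σ w_i β_i = 0.18×1.0212 + 0.14×0.3264 + 0.13×0.6885 + 0.19×2.2832 + 0.15×0.2597 + 0.21×1.2066 = 1.0452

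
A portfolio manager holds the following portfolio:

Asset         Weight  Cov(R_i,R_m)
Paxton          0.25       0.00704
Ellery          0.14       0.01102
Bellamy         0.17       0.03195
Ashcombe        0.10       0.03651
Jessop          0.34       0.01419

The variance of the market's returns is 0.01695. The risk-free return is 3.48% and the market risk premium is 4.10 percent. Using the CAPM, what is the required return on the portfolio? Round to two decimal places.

7.64%

β_Paxton = 0.00704 / 0.01695 = 0.4153
β_Ellery = 0.01102 / 0.01695 = 0.6501
β_Bellamy = 0.03195 / 0.01695 = 1.8850
β_Ashcombe = 0.03651 / 0.01695 = 2.1540
β_Jessop = 0.01419 / 0.01695 = 0.8372
β_P = Σ w_i β_i = 0.25×0.4153 + 0.14×0.6501 + 0.17×1.8850 + 0.10×2.1540 + 0.34×0.8372 = 1.0153
E(R_P) = R_f + β_P × MRP = 3.48% + 1.0153 × 4.10% = 7.64%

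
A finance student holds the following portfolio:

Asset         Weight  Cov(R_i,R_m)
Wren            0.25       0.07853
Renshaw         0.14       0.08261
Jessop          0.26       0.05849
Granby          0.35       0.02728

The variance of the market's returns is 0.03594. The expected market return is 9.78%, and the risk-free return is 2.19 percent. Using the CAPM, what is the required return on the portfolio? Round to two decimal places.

β_Wren = 0.07853 / 0.03594 = 2.1850
β_Renshaw = 0.08261 / 0.03594 = 2.2986
β_Jessop = 0.05849 / 0.03594 = 1.6274
β_Granby = 0.02728 / 0.03594 = 0.7590
β_P = Σ w_i β_i = 0.25×2.1850 + 0.14×2.2986 + 0.26×1.6274 + 0.35×0.7590 = 1.5568
MRP = 9.78% − 2.19% = 7.59%
E(R_P) = R_f + β_P × MRP = 2.19% + 1.5568 × 7.59% = 14.01%

14.01%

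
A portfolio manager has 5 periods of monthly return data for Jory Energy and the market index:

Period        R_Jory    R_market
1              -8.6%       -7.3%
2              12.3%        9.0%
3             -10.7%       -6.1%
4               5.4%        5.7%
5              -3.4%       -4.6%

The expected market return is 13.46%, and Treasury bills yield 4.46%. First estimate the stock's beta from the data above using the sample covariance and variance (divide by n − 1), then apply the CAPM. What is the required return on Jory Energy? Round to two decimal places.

15.84%

Mean R_i = (-8.6 + 12.3 − 10.7 + 5.4 − 3.4) / 5 = -1.0000%
Mean R_m = (-7.3 + 9.0 − 6.1 + 5.7 − 4.6) / 5 = -0.6600%
Σ(R_i − R̄_i)(R_m − R̄_m) = 281.8700  ⇒  Cov = 281.8700 / 4 = 70.4675
Σ(R_m − R̄_m)² = 222.9720  ⇒  Var(R_m) = 222.9720 / 4 = 55.7430
β = Cov / Var(R_m) = 70.4675 / 55.7430 = 1.2641
MRP = 13.46% − 4.46% = 9.00%
E(R) = R_f + β × MRP = 4.46% + 1.2641 × 9.00% = 15.84%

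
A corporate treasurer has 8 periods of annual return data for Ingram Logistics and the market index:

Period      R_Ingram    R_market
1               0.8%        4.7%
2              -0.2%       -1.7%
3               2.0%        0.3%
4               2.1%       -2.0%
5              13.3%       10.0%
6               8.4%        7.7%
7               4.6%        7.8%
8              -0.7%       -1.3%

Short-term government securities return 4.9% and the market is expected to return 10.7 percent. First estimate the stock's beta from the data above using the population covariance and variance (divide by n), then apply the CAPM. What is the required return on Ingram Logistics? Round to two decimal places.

9.63%

Mean R_i = (0.8 − 0.2 + 2.0 + 2.1 + 13.3 + 8.4 + 4.6 − 0.7) / 8 = 3.7875%
Mean R_m = (4.7 − 1.7 + 0.3 − 2.0 + 10.0 + 7.7 + 7.8 − 1.3) / 8 = 3.1875%
Σ(R_i − R̄_i)(R_m − R̄_m) = 138.3888  ⇒  Cov = 138.3888 / 8 = 17.2986
Σ(R_m − R̄_m)² = 169.6088  ⇒  Var(R_m) = 169.6088 / 8 = 21.2011
β = Cov / Var(R_m) = 17.2986 / 21.2011 = 0.8159
MRP = 10.7% − 4.9% = 5.80%
E(R) = R_f + β × MRP = 4.9% + 0.8159 × 5.8% = 9.63%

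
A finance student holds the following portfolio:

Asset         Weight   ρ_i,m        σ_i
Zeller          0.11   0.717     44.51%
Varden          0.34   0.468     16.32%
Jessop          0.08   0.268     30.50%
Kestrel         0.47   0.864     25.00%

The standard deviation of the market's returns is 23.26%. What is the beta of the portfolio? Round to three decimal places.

β_Zeller = 0.717 × 44.51% / 23.26% = 1.3720
β_Varden = 0.468 × 16.32% / 23.26% = 0.3284
β_Jessop = 0.268 × 30.50% / 23.26% = 0.3514
β_Kestrel = 0.864 × 25.00% / 23.26% = 0.9286
β_P = Σ w_i β_i = 0.11×1.3720 + 0.34×0.3284 + 0.08×0.3514 + 0.47×0.9286 = 0.7271

0.727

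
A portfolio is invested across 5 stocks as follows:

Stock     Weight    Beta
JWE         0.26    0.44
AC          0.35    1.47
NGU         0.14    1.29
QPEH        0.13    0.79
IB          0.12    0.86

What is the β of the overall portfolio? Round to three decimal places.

1.015

β_P = Σ w_i β_i = 0.26×0.44 + 0.35×1.47 + 0.14×1.29 + 0.13×0.79 + 0.12×0.86 = 1.0154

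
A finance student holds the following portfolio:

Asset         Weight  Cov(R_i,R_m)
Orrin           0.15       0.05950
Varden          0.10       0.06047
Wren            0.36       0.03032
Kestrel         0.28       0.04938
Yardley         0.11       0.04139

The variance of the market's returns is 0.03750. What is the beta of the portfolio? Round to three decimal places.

β_Orrin = 0.05950 / 0.03750 = 1.5867
β_Varden = 0.06047 / 0.03750 = 1.6125
β_Wren = 0.03032 / 0.03750 = 0.8085
β_Kestrel = 0.04938 / 0.03750 = 1.3168
β_Yardley = 0.04139 / 0.03750 = 1.1037
β_P = Σ w_i β_i = 0.15×1.5867 + 0.10×1.6125 + 0.36×0.8085 + 0.28×1.3168 + 0.11×1.1037 = 1.1804

1.180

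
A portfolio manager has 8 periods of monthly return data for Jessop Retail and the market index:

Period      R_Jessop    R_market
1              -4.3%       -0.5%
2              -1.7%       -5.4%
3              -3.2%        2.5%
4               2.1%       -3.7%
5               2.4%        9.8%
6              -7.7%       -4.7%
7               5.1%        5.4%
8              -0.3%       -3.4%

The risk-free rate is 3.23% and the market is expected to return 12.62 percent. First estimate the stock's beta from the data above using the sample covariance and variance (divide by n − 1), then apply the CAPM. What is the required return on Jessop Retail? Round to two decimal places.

Mean R_i = (-4.3 − 1.7 − 3.2 + 2.1 + 2.4 − 7.7 + 5.1 − 0.3) / 8 = -0.9500%
Mean R_m = (-0.5 − 5.4 + 2.5 − 3.7 + 9.8 − 4.7 + 5.4 − 3.4) / 8 = 0.0000%
Σ(R_i − R̄_i)(R_m − R̄_m) = 83.8300  ⇒  Cov = 83.8300 / 7 = 11.9757
Σ(R_m − R̄_m)² = 208.2000  ⇒  Var(R_m) = 208.2000 / 7 = 29.7429
β = Cov / Var(R_m) = 11.9757 / 29.7429 = 0.4026
MRP = 12.62% − 3.23% = 9.39%
E(R) = R_f + β × MRP = 3.23% + 0.4026 × 9.39% = 7.01%

7.01%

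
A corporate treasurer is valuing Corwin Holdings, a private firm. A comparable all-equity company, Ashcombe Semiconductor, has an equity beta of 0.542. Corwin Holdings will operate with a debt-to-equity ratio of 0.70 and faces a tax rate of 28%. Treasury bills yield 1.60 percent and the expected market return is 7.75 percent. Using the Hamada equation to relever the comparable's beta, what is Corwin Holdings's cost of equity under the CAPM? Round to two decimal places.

6.61%

β_L = β_U × [1 + (1 − t)(D/E)] = 0.542 × [1 + (1 − 0.28) × 0.70]
    = 0.542 × [1 + 0.72 × 0.70] = 0.542 × 1.5040 = 0.8152
MRP = 7.75% − 1.60% = 6.15%
E(R) = R_f + β_L × MRP = 1.60% + 0.8152 × 6.15% = 6.61%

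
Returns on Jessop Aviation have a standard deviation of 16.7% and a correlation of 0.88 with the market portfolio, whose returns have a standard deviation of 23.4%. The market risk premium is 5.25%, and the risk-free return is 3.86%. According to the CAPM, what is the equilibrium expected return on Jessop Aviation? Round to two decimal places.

β = ρ × σ_i / σ_m = 0.88 × 16.7% / 23.4% = 0.6280
E(R) = 3.86% + 0.6280 × 5.25% = 7.16%

7.16%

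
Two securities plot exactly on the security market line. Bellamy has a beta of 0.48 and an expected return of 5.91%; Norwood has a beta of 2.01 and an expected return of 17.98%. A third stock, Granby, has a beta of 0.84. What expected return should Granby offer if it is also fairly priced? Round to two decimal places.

MRP (SML slope) = (17.98% − 5.91%) / (2.01 − 0.48) = 12.07% / 1.53 = 7.8889%
R_f (intercept) = 5.91% − 0.48 × 7.8889% = 2.1233%
E(R_Granby) = R_f + β × MRP = 2.1233% + 0.84 × 7.8889% = 8.75%

8.75%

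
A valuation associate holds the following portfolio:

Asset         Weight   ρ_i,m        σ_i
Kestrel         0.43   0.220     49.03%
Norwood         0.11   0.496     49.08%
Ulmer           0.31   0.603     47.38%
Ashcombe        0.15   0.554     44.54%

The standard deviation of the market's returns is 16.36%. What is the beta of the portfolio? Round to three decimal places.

β_Kestrel = 0.220 × 49.03% / 16.36% = 0.6593
β_Norwood = 0.496 × 49.08% / 16.36% = 1.4880
β_Ulmer = 0.603 × 47.38% / 16.36% = 1.7463
β_Ashcombe = 0.554 × 44.54% / 16.36% = 1.5083
β_P = Σ w_i β_i = 0.43×0.6593 + 0.11×1.4880 + 0.31×1.7463 + 0.15×1.5083 = 1.2148

1.215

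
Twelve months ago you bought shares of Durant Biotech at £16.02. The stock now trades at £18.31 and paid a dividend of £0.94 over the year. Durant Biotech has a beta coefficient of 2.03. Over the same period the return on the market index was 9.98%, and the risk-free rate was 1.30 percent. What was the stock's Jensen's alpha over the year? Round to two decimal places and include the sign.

Realised HPR = (P1 + D1 − P0) / P0 = (18.31 + 0.94 − 16.02) / 16.02 = 3.23 / 16.02 = 20.1623%
MRP = 9.98% − 1.30% = 8.68%
CAPM required = R_f + β·MRP = 1.30% + 2.03 × 8.68% = 18.9204%
α = realised − required = 20.1623% − 18.9204% = +1.24%

+1.24%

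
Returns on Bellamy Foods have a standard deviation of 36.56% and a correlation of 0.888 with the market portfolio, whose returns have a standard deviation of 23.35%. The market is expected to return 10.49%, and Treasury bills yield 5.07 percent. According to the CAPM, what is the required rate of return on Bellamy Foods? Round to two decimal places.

12.61%

β = ρ × σ_i / σ_m = 0.888 × 36.56% / 23.35% = 1.3904
MRP = 10.49% − 5.07% = 5.42%
E(R) = 5.07% + 1.3904 × 5.42% = 12.61%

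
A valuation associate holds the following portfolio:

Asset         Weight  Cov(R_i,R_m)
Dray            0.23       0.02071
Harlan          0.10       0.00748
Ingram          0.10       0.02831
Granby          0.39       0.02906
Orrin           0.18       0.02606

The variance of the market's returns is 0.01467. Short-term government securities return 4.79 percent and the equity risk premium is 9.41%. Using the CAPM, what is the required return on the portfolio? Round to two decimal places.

β_Dray = 0.02071 / 0.01467 = 1.4117
β_Harlan = 0.00748 / 0.01467 = 0.5099
β_Ingram = 0.02831 / 0.01467 = 1.9298
β_Granby = 0.02906 / 0.01467 = 1.9809
β_Orrin = 0.02606 / 0.01467 = 1.7764
β_P = Σ w_i β_i = 0.23×1.4117 + 0.10×0.5099 + 0.10×1.9298 + 0.39×1.9809 + 0.18×1.7764 = 1.6610
E(R_P) = R_f + β_P × MRP = 4.79% + 1.6610 × 9.41% = 20.42%

20.42%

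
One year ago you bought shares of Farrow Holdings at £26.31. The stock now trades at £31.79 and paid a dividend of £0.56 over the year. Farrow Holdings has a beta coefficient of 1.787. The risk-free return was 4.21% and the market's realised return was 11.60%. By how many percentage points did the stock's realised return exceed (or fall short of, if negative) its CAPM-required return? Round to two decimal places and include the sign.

Realised HPR = (P1 + D1 − P0) / P0 = (31.79 + 0.56 − 26.31) / 26.31 = 6.04 / 26.31 = 22.9571%
MRP = 11.60% − 4.21% = 7.39%
CAPM required = R_f + β·MRP = 4.21% + 1.787 × 7.39% = 17.41593%
α = realised − required = 22.9571% − 17.41593% = +5.54%

+5.54%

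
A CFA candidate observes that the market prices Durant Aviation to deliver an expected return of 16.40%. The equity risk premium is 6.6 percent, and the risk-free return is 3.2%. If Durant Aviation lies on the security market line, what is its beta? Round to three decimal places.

2.000

β = (E(R) − R_f) / MRP = (16.40% − 3.2%) / 6.6% = 13.20% / 6.6% = 2.000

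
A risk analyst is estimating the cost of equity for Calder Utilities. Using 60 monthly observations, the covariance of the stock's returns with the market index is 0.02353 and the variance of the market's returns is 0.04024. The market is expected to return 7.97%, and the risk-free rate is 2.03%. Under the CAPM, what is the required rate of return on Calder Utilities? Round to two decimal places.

5.50%

β = Cov(R_i, R_m) / Var(R_m) = 0.02353 / 0.04024 = 0.5847
MRP = 7.97% − 2.03% = 5.94%
E(R) = R_f + β × MRP = 2.03% + 0.5847 × 5.94% = 5.50%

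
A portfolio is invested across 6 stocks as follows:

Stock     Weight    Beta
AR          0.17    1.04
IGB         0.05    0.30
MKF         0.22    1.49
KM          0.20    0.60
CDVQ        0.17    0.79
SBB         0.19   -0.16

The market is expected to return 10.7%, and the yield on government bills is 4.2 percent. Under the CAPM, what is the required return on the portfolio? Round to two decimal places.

9.03%

β_P = Σ w_i β_i = 0.17×1.04 + 0.05×0.30 + 0.22×1.49 + 0.20×0.60 + 0.17×0.79 + 0.19×-0.16 = 0.7435
MRP = 10.7% − 4.2% = 6.50%
E(R_P) = R_f + β_P × MRP = 4.2% + 0.7435 × 6.5% = 9.03%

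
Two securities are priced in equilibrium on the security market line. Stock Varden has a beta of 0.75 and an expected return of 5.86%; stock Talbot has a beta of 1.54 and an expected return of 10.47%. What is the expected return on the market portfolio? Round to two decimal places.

7.32%

Both satisfy E(R) = R_f + β·MRP, so the slope of the SML is
MRP = (10.47% − 5.86%) / (1.54 − 0.75) = 4.61% / 0.79 = 5.8354%
R_f = E(R_Varden) − β_Varden·MRP = 5.86% − 0.75 × 5.8354% = 1.4835%
E(R_m) = R_f + MRP = 1.4835% + 5.8354% = 7.32%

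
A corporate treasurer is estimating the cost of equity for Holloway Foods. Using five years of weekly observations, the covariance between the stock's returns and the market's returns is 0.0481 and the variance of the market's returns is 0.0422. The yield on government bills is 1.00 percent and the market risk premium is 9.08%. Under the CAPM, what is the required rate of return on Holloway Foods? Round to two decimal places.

β = Cov(R_i, R_m) / Var(R_m) = 0.0481 / 0.0422 = 1.1398
E(R) = R_f + β × MRP = 1.00% + 1.1398 × 9.08% = 11.35%

11.35%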